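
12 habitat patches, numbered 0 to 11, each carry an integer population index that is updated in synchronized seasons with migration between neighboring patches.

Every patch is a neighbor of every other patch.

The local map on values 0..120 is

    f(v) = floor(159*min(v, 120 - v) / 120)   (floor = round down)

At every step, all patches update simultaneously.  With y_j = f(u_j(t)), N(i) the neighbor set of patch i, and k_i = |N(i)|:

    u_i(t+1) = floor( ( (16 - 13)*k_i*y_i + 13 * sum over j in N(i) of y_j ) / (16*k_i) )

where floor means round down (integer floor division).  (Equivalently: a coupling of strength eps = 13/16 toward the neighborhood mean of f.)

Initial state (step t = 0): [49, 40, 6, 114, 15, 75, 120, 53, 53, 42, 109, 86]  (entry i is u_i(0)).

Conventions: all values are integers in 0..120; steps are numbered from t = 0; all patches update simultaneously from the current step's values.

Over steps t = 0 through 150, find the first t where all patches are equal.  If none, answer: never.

Simulating step by step:
t=0: [49, 40, 6, 114, 15, 75, 120, 53, 53, 42, 109, 86]  (not all equal)
t=1: [41, 40, 34, 34, 36, 40, 34, 42, 42, 40, 35, 39]  (not all equal)
t=2: [50, 50, 49, 49, 49, 50, 49, 50, 50, 50, 49, 50]  (not all equal)
t=3: [65, 65, 65, 65, 65, 65, 65, 65, 65, 65, 65, 65]  (all equal)

Answer: 3
Key observation: Synchronization is absorbing here: once all patches are equal they stay equal, and step 3 is the first all-equal step.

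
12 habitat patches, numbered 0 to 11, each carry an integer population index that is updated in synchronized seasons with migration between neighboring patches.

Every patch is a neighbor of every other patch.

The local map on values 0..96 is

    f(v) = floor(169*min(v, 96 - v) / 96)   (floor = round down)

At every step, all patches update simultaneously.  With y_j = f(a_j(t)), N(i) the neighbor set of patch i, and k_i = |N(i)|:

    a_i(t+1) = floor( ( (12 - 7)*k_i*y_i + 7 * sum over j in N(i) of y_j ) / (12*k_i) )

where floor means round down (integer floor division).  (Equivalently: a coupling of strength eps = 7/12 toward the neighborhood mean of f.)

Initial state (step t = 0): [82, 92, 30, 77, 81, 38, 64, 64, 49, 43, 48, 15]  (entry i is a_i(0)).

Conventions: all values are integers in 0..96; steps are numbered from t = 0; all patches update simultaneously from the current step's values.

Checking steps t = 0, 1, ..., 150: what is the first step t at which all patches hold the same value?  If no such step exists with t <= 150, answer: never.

Answer: 7
Key observation: Synchronization is absorbing here: once all patches are equal they stay equal, and step 7 is the first all-equal step.

Derivation:
t=0: [82, 92, 30, 77, 81, 38, 64, 64, 49, 43, 48, 15]  (not all equal)
t=1: [39, 33, 50, 43, 40, 55, 51, 51, 60, 58, 61, 40]  (not all equal)
t=2: [69, 65, 73, 71, 70, 70, 73, 73, 67, 68, 66, 70]  (not all equal)
t=3: [46, 48, 43, 45, 45, 45, 43, 43, 47, 47, 48, 45]  (not all equal)
t=4: [79, 81, 77, 79, 79, 79, 77, 77, 80, 80, 81, 79]  (not all equal)
t=5: [29, 28, 30, 29, 29, 29, 30, 30, 28, 28, 28, 29]  (not all equal)
t=6: [50, 50, 51, 50, 50, 50, 51, 51, 50, 50, 50, 50]  (not all equal)
t=7: [79, 79, 79, 79, 79, 79, 79, 79, 79, 79, 79, 79]  (all equal)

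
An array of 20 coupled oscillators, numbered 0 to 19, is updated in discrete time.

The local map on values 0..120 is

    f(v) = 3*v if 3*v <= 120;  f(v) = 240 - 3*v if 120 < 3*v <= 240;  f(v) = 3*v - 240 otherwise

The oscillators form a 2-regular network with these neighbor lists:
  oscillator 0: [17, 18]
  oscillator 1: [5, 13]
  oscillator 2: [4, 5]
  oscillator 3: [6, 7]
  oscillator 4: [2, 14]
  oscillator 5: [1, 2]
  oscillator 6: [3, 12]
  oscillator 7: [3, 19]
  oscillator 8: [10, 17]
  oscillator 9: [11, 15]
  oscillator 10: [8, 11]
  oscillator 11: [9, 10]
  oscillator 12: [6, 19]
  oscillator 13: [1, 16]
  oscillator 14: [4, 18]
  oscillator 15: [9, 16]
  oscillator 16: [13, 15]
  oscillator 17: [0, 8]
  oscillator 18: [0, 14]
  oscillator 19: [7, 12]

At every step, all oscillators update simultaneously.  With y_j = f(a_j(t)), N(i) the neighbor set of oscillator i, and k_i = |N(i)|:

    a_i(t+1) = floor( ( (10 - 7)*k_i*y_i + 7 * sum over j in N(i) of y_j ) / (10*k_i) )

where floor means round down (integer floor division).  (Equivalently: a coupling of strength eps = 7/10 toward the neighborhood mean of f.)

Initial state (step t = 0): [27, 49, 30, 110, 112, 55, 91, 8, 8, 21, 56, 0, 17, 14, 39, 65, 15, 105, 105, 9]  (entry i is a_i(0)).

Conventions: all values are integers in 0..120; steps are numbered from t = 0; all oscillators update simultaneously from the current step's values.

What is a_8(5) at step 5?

Answer: a_8(5) = 54

Derivation:
t=0: [27, 49, 30, 110, 112, 55, 91, 8, 8, 21, 56, 0, 17, 14, 39, 65, 15, 105, 105, 9]
t=1: [76, 68, 86, 46, 101, 86, 59, 48, 58, 34, 30, 47, 36, 60, 94, 51, 43, 59, 91, 34]
t=2: [37, 38, 33, 86, 39, 24, 92, 100, 73, 95, 84, 96, 90, 69, 46, 100, 84, 46, 28, 102]
t=3: [98, 70, 95, 39, 105, 96, 27, 47, 46, 51, 27, 34, 44, 54, 100, 37, 36, 76, 99, 51]
t=4: [40, 53, 56, 98, 59, 40, 103, 101, 63, 100, 95, 89, 91, 71, 64, 101, 98, 58, 57, 98]
t=5: [83, 75, 85, 62, 60, 89, 51, 56, 54, 49, 40, 44, 52, 55, 60, 58, 47, 79, 79, 49]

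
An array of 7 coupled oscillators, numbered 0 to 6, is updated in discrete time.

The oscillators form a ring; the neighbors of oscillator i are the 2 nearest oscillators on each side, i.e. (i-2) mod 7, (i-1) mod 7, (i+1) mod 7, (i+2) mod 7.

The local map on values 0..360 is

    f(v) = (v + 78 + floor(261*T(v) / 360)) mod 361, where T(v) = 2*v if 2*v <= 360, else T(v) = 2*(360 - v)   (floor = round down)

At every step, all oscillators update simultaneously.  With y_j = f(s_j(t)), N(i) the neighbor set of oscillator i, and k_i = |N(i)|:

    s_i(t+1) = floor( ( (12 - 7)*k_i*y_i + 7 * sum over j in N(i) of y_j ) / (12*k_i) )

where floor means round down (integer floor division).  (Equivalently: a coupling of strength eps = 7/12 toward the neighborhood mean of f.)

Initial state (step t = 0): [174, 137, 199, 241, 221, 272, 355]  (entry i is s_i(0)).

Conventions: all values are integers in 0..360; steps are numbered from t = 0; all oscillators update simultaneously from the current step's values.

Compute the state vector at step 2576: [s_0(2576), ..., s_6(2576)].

Answer: [315, 315, 315, 315, 315, 315, 315]
Key observation: The state at step 29, [97, 97, 97, 97, 97, 97, 97], reappears at step 31: the system is in a cycle of period 2 from step 29 on.  Therefore the state at step 2576 equals the state at step 29 + ((2576 - 29) mod 2) = 30, which is [315, 315, 315, 315, 315, 315, 315].

Derivation:
t=0: [174, 137, 199, 241, 221, 272, 355]
t=1: [117, 94, 129, 120, 127, 119, 98]
t=2: [98, 181, 64, 59, 65, 55, 183]
t=3: [243, 201, 233, 215, 218, 224, 199]
t=4: [136, 142, 137, 140, 140, 139, 143]
t=5: [55, 60, 55, 58, 59, 58, 61]
t=6: [217, 220, 216, 219, 220, 220, 222]
t=7: [140, 140, 140, 140, 140, 140, 139]
t=8: [59, 59, 60, 60, 59, 59, 58]
t=9: [222, 222, 223, 223, 222, 222, 221]
t=10: [138, 138, 138, 138, 138, 138, 139]
t=11: [55, 55, 55, 55, 55, 55, 55]
t=12: [212, 212, 212, 212, 212, 212, 212]
t=13: [143, 143, 143, 143, 143, 143, 143]
t=14: [67, 67, 67, 67, 67, 67, 67]
t=15: [242, 242, 242, 242, 242, 242, 242]
t=16: [130, 130, 130, 130, 130, 130, 130]
t=17: [35, 35, 35, 35, 35, 35, 35]
t=18: [163, 163, 163, 163, 163, 163, 163]
t=19: [116, 116, 116, 116, 116, 116, 116]
t=20: [1, 1, 1, 1, 1, 1, 1]
t=21: [80, 80, 80, 80, 80, 80, 80]
t=22: [274, 274, 274, 274, 274, 274, 274]
t=23: [115, 115, 115, 115, 115, 115, 115]
t=24: [359, 359, 359, 359, 359, 359, 359]
t=25: [77, 77, 77, 77, 77, 77, 77]
t=26: [266, 266, 266, 266, 266, 266, 266]
t=27: [119, 119, 119, 119, 119, 119, 119]
t=28: [8, 8, 8, 8, 8, 8, 8]
t=29: [97, 97, 97, 97, 97, 97, 97]
t=30: [315, 315, 315, 315, 315, 315, 315]
t=31: [97, 97, 97, 97, 97, 97, 97]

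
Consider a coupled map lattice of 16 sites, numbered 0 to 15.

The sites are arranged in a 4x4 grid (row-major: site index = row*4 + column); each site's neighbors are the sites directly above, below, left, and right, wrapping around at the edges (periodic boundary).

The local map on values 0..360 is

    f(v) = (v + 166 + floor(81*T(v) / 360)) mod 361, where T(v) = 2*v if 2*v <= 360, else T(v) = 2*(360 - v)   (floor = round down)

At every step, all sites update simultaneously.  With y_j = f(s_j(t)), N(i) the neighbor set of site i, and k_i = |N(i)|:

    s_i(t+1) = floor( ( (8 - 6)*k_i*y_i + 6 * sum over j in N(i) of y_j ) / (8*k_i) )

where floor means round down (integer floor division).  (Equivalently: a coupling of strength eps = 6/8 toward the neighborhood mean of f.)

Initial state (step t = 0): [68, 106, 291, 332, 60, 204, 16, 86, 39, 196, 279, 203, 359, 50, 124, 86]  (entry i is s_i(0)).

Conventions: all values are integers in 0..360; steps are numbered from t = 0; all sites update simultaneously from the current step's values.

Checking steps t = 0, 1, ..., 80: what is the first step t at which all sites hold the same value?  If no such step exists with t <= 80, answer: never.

Answer: 10
Key observation: Synchronization is absorbing here: once all sites are equal they stay equal, and step 10 is the first all-equal step.

Derivation:
t=0: [68, 106, 291, 332, 60, 204, 16, 86, 39, 196, 279, 203, 359, 50, 124, 86]  (not all equal)
t=1: [231, 212, 219, 219, 223, 176, 162, 197, 162, 142, 158, 192, 231, 228, 231, 210]  (not all equal)
t=2: [89, 83, 78, 85, 72, 56, 57, 72, 59, 44, 48, 61, 81, 75, 78, 85]  (not all equal)
t=3: [285, 276, 276, 284, 266, 255, 255, 266, 257, 246, 248, 259, 278, 270, 271, 279]  (not all equal)
t=4: [119, 116, 116, 119, 112, 109, 109, 113, 110, 106, 107, 110, 117, 114, 114, 117]  (not all equal)
t=5: [334, 332, 332, 335, 328, 325, 326, 328, 326, 323, 323, 326, 332, 330, 330, 332]  (not all equal)
t=6: [149, 148, 148, 149, 147, 146, 146, 147, 146, 145, 145, 146, 148, 147, 147, 148]  (not all equal)
t=7: [19, 18, 18, 19, 17, 16, 16, 17, 16, 15, 15, 16, 18, 17, 17, 18]  (not all equal)
t=8: [192, 191, 191, 192, 190, 189, 189, 190, 189, 188, 188, 189, 191, 190, 190, 191]  (not all equal)
t=9: [71, 71, 71, 71, 70, 70, 70, 70, 70, 70, 70, 70, 71, 71, 71, 71]  (not all equal)
t=10: [267, 267, 267, 267, 267, 267, 267, 267, 267, 267, 267, 267, 267, 267, 267, 267]  (all equal)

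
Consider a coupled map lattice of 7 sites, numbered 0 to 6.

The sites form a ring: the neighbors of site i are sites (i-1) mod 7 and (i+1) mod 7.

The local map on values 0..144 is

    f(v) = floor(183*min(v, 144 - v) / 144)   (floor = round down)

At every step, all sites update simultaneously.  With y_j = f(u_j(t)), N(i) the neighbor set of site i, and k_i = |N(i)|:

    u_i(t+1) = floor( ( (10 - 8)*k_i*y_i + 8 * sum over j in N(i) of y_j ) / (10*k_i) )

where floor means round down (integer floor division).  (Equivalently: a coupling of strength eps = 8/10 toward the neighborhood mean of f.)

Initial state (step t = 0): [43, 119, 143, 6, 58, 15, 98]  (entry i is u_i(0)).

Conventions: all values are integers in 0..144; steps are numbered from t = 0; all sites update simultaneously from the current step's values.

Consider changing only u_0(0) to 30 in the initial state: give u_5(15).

Simulating step by step:
t=0: [30, 119, 143, 6, 58, 15, 98]
t=1: [43, 21, 15, 31, 25, 56, 34]
t=2: [38, 34, 29, 27, 50, 43, 58]
t=3: [56, 42, 38, 46, 47, 65, 55]
t=4: [63, 58, 54, 54, 67, 67, 75]
t=5: [80, 73, 70, 74, 78, 85, 83]
t=6: [83, 85, 88, 86, 81, 78, 77]
t=7: [79, 74, 73, 75, 78, 82, 81]
t=8: [83, 86, 88, 86, 82, 80, 80]
t=9: [77, 73, 72, 74, 77, 79, 79]
t=10: [85, 88, 89, 88, 85, 83, 83]
t=11: [74, 71, 70, 71, 74, 75, 75]
t=12: [88, 88, 89, 88, 88, 87, 87]
t=13: [71, 70, 70, 70, 71, 71, 71]
t=14: [89, 88, 88, 88, 89, 90, 90]
t=15: [69, 70, 71, 70, 69, 68, 68]

Answer: u_5(15) = 68
Key observation: This trace re-runs the system from the modified initial state.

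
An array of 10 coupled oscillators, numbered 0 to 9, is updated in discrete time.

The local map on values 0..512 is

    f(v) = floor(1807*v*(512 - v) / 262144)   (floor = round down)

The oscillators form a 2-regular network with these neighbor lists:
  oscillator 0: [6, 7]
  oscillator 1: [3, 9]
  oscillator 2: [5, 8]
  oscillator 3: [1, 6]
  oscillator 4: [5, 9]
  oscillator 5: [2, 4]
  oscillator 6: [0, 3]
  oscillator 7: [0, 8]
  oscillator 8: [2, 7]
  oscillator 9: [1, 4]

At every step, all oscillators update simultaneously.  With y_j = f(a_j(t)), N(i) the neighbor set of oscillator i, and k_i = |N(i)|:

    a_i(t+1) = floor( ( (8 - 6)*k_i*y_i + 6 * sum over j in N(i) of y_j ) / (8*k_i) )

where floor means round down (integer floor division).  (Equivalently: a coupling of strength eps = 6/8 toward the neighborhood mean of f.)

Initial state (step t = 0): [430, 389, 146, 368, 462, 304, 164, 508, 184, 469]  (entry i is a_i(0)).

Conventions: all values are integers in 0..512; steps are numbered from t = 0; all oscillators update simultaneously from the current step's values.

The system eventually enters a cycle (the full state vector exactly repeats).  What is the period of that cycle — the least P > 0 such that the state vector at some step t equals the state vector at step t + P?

Simulating step by step:
t=0: [430, 389, 146, 368, 462, 304, 164, 508, 184, 469]
t=1: [213, 271, 411, 362, 255, 306, 326, 250, 247, 217]
t=2: [435, 418, 403, 418, 440, 384, 409, 446, 389, 448]
t=3: [242, 242, 325, 277, 255, 279, 260, 260, 271, 232]
t=4: [450, 448, 441, 449, 448, 437, 449, 450, 438, 449]
t=5: [192, 194, 221, 195, 206, 210, 193, 203, 208, 196]
t=6: [426, 425, 437, 424, 432, 438, 424, 429, 436, 428]
t=7: [251, 252, 225, 255, 235, 229, 255, 241, 233, 246]
t=8: [450, 451, 446, 451, 448, 446, 451, 449, 447, 449]
t=9: [191, 190, 201, 189, 197, 200, 190, 195, 198, 193]
t=10: [423, 421, 429, 420, 427, 428, 421, 425, 428, 424]
t=11: [259, 262, 246, 264, 251, 247, 262, 253, 248, 257]
t=12: [451, 451, 451, 451, 451, 451, 451, 451, 451, 451]
t=13: [189, 189, 189, 189, 189, 189, 189, 189, 189, 189]
t=14: [420, 420, 420, 420, 420, 420, 420, 420, 420, 420]
t=15: [266, 266, 266, 266, 266, 266, 266, 266, 266, 266]
t=16: [451, 451, 451, 451, 451, 451, 451, 451, 451, 451]

Answer: 4
Key observation: The state at step 12, [451, 451, 451, 451, 451, 451, 451, 451, 451, 451], reappears at step 16 — and no state repeats earlier — so the cycle the system enters has period 4.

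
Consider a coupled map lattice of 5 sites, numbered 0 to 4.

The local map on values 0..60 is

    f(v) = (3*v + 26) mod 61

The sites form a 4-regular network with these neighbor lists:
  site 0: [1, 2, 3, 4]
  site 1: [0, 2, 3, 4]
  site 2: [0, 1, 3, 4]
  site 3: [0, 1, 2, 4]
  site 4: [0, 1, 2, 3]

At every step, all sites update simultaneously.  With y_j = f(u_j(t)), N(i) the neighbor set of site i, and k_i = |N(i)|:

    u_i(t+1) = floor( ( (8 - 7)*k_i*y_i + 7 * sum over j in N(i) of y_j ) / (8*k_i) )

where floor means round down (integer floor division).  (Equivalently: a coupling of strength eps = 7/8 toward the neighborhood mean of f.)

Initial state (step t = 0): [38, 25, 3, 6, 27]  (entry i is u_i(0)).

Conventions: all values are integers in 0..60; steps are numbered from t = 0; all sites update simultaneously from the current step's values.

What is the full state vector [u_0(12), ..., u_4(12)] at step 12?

Answer: [13, 13, 13, 13, 13]

Derivation:
t=0: [38, 25, 3, 6, 27]
t=1: [38, 36, 36, 35, 35]
t=2: [11, 12, 12, 12, 12]
t=3: [8, 13, 13, 13, 13]
t=4: [9, 14, 14, 14, 14]
t=5: [12, 17, 17, 17, 17]
t=6: [14, 12, 12, 12, 12]
t=7: [1, 2, 2, 2, 2]
t=8: [31, 31, 31, 31, 31]
t=9: [58, 58, 58, 58, 58]
t=10: [17, 17, 17, 17, 17]
t=11: [16, 16, 16, 16, 16]
t=12: [13, 13, 13, 13, 13]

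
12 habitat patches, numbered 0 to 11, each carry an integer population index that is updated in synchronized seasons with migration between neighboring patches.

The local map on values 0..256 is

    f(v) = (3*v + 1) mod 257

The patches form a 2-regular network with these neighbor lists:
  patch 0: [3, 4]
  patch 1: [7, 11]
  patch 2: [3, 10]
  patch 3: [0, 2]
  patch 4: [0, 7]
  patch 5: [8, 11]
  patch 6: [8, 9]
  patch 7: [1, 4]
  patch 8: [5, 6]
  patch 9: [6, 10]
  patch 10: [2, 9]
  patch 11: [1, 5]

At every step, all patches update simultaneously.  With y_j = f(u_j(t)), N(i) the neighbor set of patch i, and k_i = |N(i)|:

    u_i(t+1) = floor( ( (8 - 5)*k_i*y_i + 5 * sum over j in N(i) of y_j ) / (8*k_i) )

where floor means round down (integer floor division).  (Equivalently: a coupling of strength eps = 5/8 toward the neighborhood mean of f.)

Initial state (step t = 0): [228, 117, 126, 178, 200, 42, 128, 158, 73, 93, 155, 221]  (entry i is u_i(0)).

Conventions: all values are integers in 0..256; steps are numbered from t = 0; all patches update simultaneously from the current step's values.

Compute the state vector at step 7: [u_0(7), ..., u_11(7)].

Answer: [112, 134, 70, 93, 142, 88, 102, 139, 94, 84, 80, 91]

Derivation:
t=0: [228, 117, 126, 178, 200, 42, 128, 158, 73, 93, 155, 221]
t=1: [97, 150, 117, 99, 154, 163, 123, 138, 162, 113, 123, 125]
t=2: [90, 159, 83, 56, 137, 196, 140, 184, 194, 101, 98, 178]
t=3: [106, 101, 158, 145, 74, 56, 97, 132, 100, 80, 107, 100]
t=4: [148, 75, 158, 154, 146, 90, 102, 136, 80, 121, 167, 84]
t=5: [191, 211, 222, 204, 174, 159, 127, 184, 110, 132, 193, 169]
t=6: [56, 135, 108, 103, 34, 184, 113, 54, 135, 112, 116, 200]
t=7: [112, 134, 70, 93, 142, 88, 102, 139, 94, 84, 80, 91]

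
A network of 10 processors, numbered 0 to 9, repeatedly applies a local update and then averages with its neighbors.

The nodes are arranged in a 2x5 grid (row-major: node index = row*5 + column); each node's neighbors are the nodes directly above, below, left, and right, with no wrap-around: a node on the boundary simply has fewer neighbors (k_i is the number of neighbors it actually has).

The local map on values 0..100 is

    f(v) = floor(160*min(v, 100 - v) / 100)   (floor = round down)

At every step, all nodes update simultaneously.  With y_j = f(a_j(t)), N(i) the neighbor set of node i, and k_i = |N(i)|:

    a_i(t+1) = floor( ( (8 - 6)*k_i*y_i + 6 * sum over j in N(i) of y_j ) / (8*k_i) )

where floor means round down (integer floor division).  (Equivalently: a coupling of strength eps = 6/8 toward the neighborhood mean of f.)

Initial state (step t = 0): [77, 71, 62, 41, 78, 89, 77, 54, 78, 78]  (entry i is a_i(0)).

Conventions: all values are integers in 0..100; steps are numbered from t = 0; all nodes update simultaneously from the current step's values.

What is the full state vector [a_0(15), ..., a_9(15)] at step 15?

Answer: [57, 57, 56, 55, 54, 57, 57, 56, 55, 54]

Derivation:
t=0: [77, 71, 62, 41, 78, 89, 77, 54, 78, 78]
t=1: [32, 44, 61, 48, 46, 31, 43, 51, 52, 35]
t=2: [57, 62, 71, 71, 67, 56, 66, 71, 71, 69]
t=3: [65, 57, 49, 47, 48, 63, 57, 48, 46, 49]
t=4: [61, 67, 74, 75, 76, 61, 67, 73, 75, 75]
t=5: [58, 51, 44, 39, 39, 58, 52, 44, 40, 39]
t=6: [71, 72, 70, 64, 62, 70, 72, 70, 64, 62]
t=7: [46, 45, 49, 55, 58, 45, 46, 49, 55, 58]
t=8: [72, 74, 75, 72, 68, 72, 73, 75, 72, 68]
t=9: [42, 42, 41, 44, 48, 43, 42, 41, 44, 48]
t=10: [67, 66, 66, 70, 73, 67, 66, 66, 70, 73]
t=11: [52, 53, 52, 48, 44, 52, 53, 52, 48, 44]
t=12: [75, 75, 75, 74, 72, 75, 75, 75, 74, 72]
t=13: [40, 40, 40, 41, 42, 40, 40, 40, 41, 42]
t=14: [64, 64, 64, 65, 66, 64, 64, 64, 65, 66]
t=15: [57, 57, 56, 55, 54, 57, 57, 56, 55, 54]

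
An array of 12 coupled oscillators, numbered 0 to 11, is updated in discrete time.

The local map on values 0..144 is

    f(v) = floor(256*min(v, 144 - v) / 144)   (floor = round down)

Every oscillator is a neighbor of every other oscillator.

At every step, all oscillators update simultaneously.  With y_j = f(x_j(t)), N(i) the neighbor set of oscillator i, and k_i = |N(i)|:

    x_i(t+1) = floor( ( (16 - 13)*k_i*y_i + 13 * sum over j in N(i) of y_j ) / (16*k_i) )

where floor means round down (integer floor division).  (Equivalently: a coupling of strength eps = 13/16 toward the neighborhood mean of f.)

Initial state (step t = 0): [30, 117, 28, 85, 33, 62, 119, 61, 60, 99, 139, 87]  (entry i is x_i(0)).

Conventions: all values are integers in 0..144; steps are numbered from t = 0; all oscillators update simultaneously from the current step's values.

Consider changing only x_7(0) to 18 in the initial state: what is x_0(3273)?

Answer: x_0(3273) = 83
Key observation: The state at step 30, [113, 113, 113, 113, 113, 113, 113, 113, 113, 113, 113, 113], reappears at step 36: the system is in a cycle of period 6 from step 30 on.  Therefore the state at step 3273 equals the state at step 30 + ((3273 - 30) mod 6) = 33, which is [83, 83, 83, 83, 83, 83, 83, 83, 83, 83, 83, 83].

Derivation:
t=0: [30, 117, 28, 85, 33, 62, 119, 18, 60, 99, 139, 87]
t=1: [64, 64, 64, 70, 65, 71, 63, 62, 70, 67, 59, 70]
t=2: [116, 116, 116, 117, 116, 117, 115, 115, 117, 116, 115, 117]
t=3: [49, 49, 49, 49, 49, 49, 49, 49, 49, 49, 49, 49]
t=4: [87, 87, 87, 87, 87, 87, 87, 87, 87, 87, 87, 87]
t=5: [101, 101, 101, 101, 101, 101, 101, 101, 101, 101, 101, 101]
t=6: [76, 76, 76, 76, 76, 76, 76, 76, 76, 76, 76, 76]
t=7: [120, 120, 120, 120, 120, 120, 120, 120, 120, 120, 120, 120]
t=8: [42, 42, 42, 42, 42, 42, 42, 42, 42, 42, 42, 42]
t=9: [74, 74, 74, 74, 74, 74, 74, 74, 74, 74, 74, 74]
t=10: [124, 124, 124, 124, 124, 124, 124, 124, 124, 124, 124, 124]
t=11: [35, 35, 35, 35, 35, 35, 35, 35, 35, 35, 35, 35]
t=12: [62, 62, 62, 62, 62, 62, 62, 62, 62, 62, 62, 62]
t=13: [110, 110, 110, 110, 110, 110, 110, 110, 110, 110, 110, 110]
t=14: [60, 60, 60, 60, 60, 60, 60, 60, 60, 60, 60, 60]
t=15: [106, 106, 106, 106, 106, 106, 106, 106, 106, 106, 106, 106]
t=16: [67, 67, 67, 67, 67, 67, 67, 67, 67, 67, 67, 67]
t=17: [119, 119, 119, 119, 119, 119, 119, 119, 119, 119, 119, 119]
t=18: [44, 44, 44, 44, 44, 44, 44, 44, 44, 44, 44, 44]
t=19: [78, 78, 78, 78, 78, 78, 78, 78, 78, 78, 78, 78]
t=20: [117, 117, 117, 117, 117, 117, 117, 117, 117, 117, 117, 117]
t=21: [48, 48, 48, 48, 48, 48, 48, 48, 48, 48, 48, 48]
t=22: [85, 85, 85, 85, 85, 85, 85, 85, 85, 85, 85, 85]
t=23: [104, 104, 104, 104, 104, 104, 104, 104, 104, 104, 104, 104]
t=24: [71, 71, 71, 71, 71, 71, 71, 71, 71, 71, 71, 71]
t=25: [126, 126, 126, 126, 126, 126, 126, 126, 126, 126, 126, 126]
t=26: [32, 32, 32, 32, 32, 32, 32, 32, 32, 32, 32, 32]
t=27: [56, 56, 56, 56, 56, 56, 56, 56, 56, 56, 56, 56]
t=28: [99, 99, 99, 99, 99, 99, 99, 99, 99, 99, 99, 99]
t=29: [80, 80, 80, 80, 80, 80, 80, 80, 80, 80, 80, 80]
t=30: [113, 113, 113, 113, 113, 113, 113, 113, 113, 113, 113, 113]
t=31: [55, 55, 55, 55, 55, 55, 55, 55, 55, 55, 55, 55]
t=32: [97, 97, 97, 97, 97, 97, 97, 97, 97, 97, 97, 97]
t=33: [83, 83, 83, 83, 83, 83, 83, 83, 83, 83, 83, 83]
t=34: [108, 108, 108, 108, 108, 108, 108, 108, 108, 108, 108, 108]
t=35: [64, 64, 64, 64, 64, 64, 64, 64, 64, 64, 64, 64]
t=36: [113, 113, 113, 113, 113, 113, 113, 113, 113, 113, 113, 113]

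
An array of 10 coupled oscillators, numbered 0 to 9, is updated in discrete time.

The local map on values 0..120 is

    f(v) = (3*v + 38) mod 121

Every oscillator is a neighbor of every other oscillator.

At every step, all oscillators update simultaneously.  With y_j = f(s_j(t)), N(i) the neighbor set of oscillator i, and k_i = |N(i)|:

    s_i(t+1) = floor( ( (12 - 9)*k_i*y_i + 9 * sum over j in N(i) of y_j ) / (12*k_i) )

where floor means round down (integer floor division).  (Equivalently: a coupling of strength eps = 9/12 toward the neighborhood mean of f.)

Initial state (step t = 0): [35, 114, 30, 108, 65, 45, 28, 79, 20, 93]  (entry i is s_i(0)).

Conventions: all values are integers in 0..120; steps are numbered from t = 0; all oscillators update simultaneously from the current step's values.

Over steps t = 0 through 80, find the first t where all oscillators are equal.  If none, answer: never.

Simulating step by step:
t=0: [35, 114, 30, 108, 65, 45, 28, 79, 20, 93]  (not all equal)
t=1: [48, 47, 45, 64, 63, 53, 44, 50, 61, 57]  (not all equal)
t=2: [74, 73, 72, 82, 81, 76, 72, 75, 80, 78]  (not all equal)
t=3: [23, 23, 22, 27, 27, 24, 22, 24, 26, 25]  (not all equal)
t=4: [110, 110, 109, 112, 112, 110, 109, 110, 111, 111]  (not all equal)
t=5: [6, 6, 5, 7, 7, 6, 5, 6, 6, 6]  (not all equal)
t=6: [56, 56, 55, 56, 56, 56, 55, 56, 56, 56]  (not all equal)
t=7: [84, 84, 84, 84, 84, 84, 84, 84, 84, 84]  (all equal)

Answer: 7
Key observation: Synchronization is absorbing here: once all oscillators are equal they stay equal, and step 7 is the first all-equal step.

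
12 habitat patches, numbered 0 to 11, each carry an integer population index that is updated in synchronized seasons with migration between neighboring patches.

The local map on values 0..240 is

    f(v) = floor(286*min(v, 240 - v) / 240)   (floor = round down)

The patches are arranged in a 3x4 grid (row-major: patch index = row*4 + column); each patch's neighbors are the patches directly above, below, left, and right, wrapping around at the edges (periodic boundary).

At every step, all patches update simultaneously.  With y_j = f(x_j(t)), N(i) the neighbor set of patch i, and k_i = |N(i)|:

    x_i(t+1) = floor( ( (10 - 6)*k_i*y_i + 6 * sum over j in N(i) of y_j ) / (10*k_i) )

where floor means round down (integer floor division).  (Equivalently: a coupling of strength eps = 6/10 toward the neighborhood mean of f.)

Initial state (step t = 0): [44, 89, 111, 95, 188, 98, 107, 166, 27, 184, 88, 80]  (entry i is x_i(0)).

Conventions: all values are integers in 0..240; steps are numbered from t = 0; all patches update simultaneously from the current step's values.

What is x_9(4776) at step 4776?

Simulating step by step:
t=0: [44, 89, 111, 95, 188, 98, 107, 166, 27, 184, 88, 80]
t=1: [67, 97, 120, 100, 67, 100, 116, 94, 53, 80, 104, 88]
t=2: [88, 111, 131, 113, 87, 111, 129, 110, 78, 101, 121, 104]
t=3: [110, 125, 132, 126, 110, 125, 132, 126, 104, 122, 132, 123]
t=4: [131, 135, 130, 133, 131, 135, 130, 133, 130, 134, 131, 133]
t=5: [128, 126, 129, 127, 128, 126, 129, 127, 129, 126, 128, 127]
t=6: [133, 134, 132, 133, 133, 134, 132, 133, 133, 134, 133, 133]
t=7: [126, 126, 127, 127, 126, 126, 127, 127, 126, 126, 127, 127]
t=8: [134, 134, 134, 134, 134, 134, 134, 134, 134, 134, 134, 134]
t=9: [126, 126, 126, 126, 126, 126, 126, 126, 126, 126, 126, 126]
t=10: [135, 135, 135, 135, 135, 135, 135, 135, 135, 135, 135, 135]
t=11: [125, 125, 125, 125, 125, 125, 125, 125, 125, 125, 125, 125]
t=12: [137, 137, 137, 137, 137, 137, 137, 137, 137, 137, 137, 137]
t=13: [122, 122, 122, 122, 122, 122, 122, 122, 122, 122, 122, 122]
t=14: [140, 140, 140, 140, 140, 140, 140, 140, 140, 140, 140, 140]
t=15: [119, 119, 119, 119, 119, 119, 119, 119, 119, 119, 119, 119]
t=16: [141, 141, 141, 141, 141, 141, 141, 141, 141, 141, 141, 141]
t=17: [117, 117, 117, 117, 117, 117, 117, 117, 117, 117, 117, 117]
t=18: [139, 139, 139, 139, 139, 139, 139, 139, 139, 139, 139, 139]
t=19: [120, 120, 120, 120, 120, 120, 120, 120, 120, 120, 120, 120]
t=20: [143, 143, 143, 143, 143, 143, 143, 143, 143, 143, 143, 143]
t=21: [115, 115, 115, 115, 115, 115, 115, 115, 115, 115, 115, 115]
t=22: [137, 137, 137, 137, 137, 137, 137, 137, 137, 137, 137, 137]

Answer: x_9(4776) = 141
Key observation: The state at step 12, [137, 137, 137, 137, 137, 137, 137, 137, 137, 137, 137, 137], reappears at step 22: the system is in a cycle of period 10 from step 12 on.  Therefore the state at step 4776 equals the state at step 12 + ((4776 - 12) mod 10) = 16, which is [141, 141, 141, 141, 141, 141, 141, 141, 141, 141, 141, 141].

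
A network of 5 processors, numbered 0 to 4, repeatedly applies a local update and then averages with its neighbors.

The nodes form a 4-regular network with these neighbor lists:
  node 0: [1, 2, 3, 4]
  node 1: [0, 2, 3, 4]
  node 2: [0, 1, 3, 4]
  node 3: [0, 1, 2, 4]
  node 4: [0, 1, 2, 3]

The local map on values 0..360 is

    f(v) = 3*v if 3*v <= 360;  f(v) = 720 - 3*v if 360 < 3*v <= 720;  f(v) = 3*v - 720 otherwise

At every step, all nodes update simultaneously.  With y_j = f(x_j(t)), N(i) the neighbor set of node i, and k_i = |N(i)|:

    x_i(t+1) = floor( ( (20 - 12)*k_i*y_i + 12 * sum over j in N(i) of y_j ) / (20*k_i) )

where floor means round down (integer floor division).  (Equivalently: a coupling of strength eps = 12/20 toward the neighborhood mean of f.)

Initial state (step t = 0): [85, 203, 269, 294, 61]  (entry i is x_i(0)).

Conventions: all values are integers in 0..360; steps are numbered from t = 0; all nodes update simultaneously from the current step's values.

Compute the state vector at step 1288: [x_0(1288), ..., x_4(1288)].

Answer: [260, 259, 260, 260, 259]
Key observation: The state at step 8, [59, 58, 59, 59, 58], reappears at step 15: the system is in a cycle of period 7 from step 8 on.  Therefore the state at step 1288 equals the state at step 8 + ((1288 - 8) mod 7) = 14, which is [260, 259, 260, 260, 259].

Derivation:
t=0: [85, 203, 269, 294, 61]
t=1: [183, 147, 141, 160, 165]
t=2: [224, 251, 256, 241, 238]
t=3: [32, 28, 32, 21, 22]
t=4: [84, 81, 84, 76, 77]
t=5: [243, 241, 243, 237, 238]
t=6: [7, 6, 7, 7, 6]
t=7: [20, 19, 20, 20, 19]
t=8: [59, 58, 59, 59, 58]
t=9: [176, 175, 176, 176, 175]
t=10: [192, 193, 192, 192, 193]
t=11: [143, 142, 143, 143, 142]
t=12: [291, 292, 291, 291, 292]
t=13: [153, 154, 153, 153, 154]
t=14: [260, 259, 260, 260, 259]
t=15: [59, 58, 59, 59, 58]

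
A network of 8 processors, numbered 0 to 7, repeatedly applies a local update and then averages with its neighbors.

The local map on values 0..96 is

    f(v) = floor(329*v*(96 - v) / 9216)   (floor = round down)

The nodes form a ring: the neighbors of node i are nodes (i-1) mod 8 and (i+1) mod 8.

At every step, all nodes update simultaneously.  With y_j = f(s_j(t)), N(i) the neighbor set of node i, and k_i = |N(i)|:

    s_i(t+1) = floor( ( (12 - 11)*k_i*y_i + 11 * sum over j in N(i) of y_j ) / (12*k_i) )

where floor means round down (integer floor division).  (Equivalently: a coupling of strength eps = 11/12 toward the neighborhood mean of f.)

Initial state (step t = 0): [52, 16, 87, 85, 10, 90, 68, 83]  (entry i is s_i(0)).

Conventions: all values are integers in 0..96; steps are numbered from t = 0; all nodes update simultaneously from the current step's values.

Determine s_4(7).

Simulating step by step:
t=0: [52, 16, 87, 85, 10, 90, 68, 83]
t=1: [44, 53, 38, 28, 26, 46, 31, 71]
t=2: [72, 79, 74, 70, 73, 68, 72, 74]
t=3: [53, 58, 55, 58, 64, 60, 62, 60]
t=4: [77, 80, 78, 76, 77, 74, 76, 77]
t=5: [48, 50, 49, 51, 55, 53, 54, 52]
t=6: [81, 82, 81, 81, 80, 80, 80, 81]
t=7: [41, 42, 41, 43, 44, 45, 44, 43]

Answer: s_4(7) = 44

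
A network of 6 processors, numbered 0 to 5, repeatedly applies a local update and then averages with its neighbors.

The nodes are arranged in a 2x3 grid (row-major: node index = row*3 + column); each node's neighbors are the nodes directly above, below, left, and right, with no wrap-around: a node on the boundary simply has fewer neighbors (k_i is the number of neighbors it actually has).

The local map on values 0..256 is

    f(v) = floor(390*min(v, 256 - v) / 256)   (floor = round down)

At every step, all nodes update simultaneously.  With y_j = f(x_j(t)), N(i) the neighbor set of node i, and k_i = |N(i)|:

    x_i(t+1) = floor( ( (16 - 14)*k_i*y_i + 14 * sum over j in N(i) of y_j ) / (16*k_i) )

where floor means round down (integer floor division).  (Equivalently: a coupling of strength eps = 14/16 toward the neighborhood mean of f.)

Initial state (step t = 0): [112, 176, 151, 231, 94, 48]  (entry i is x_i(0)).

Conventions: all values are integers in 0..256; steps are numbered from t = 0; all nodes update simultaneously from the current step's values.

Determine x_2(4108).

Answer: x_2(4108) = 107
Key observation: The state at step 23, [186, 180, 186, 180, 186, 180], reappears at step 31: the system is in a cycle of period 8 from step 23 on.  Therefore the state at step 4108 equals the state at step 23 + ((4108 - 23) mod 8) = 28, which is [107, 113, 107, 113, 107, 113].

Derivation:
t=0: [112, 176, 151, 231, 94, 48]
t=1: [90, 152, 104, 141, 85, 141]
t=2: [162, 143, 165, 138, 164, 147]
t=3: [171, 144, 165, 146, 168, 142]
t=4: [163, 138, 167, 135, 165, 140]
t=5: [176, 143, 172, 145, 174, 141]
t=6: [164, 130, 167, 128, 166, 131]
t=7: [186, 144, 183, 145, 185, 142]
t=8: [161, 116, 163, 114, 162, 117]
t=9: [170, 146, 172, 147, 171, 146]
t=10: [162, 133, 162, 134, 161, 132]
t=11: [180, 148, 181, 148, 181, 149]
t=12: [157, 120, 157, 120, 157, 120]
t=13: [178, 154, 178, 154, 178, 154]
t=14: [150, 122, 150, 122, 150, 122]
t=15: [182, 164, 182, 164, 182, 164]
t=16: [136, 115, 136, 115, 136, 115]
t=17: [175, 181, 175, 181, 175, 181]
t=18: [115, 121, 115, 121, 115, 121]
t=19: [182, 176, 182, 176, 182, 176]
t=20: [119, 113, 119, 113, 119, 113]
t=21: [173, 179, 173, 179, 173, 179]
t=22: [118, 124, 118, 124, 118, 124]
t=23: [186, 180, 186, 180, 186, 180]
t=24: [113, 107, 113, 107, 113, 107]
t=25: [164, 170, 164, 170, 164, 170]
t=26: [132, 138, 132, 138, 132, 138]
t=27: [180, 186, 180, 186, 180, 186]
t=28: [107, 113, 107, 113, 107, 113]
t=29: [170, 164, 170, 164, 170, 164]
t=30: [138, 132, 138, 132, 138, 132]
t=31: [186, 180, 186, 180, 186, 180]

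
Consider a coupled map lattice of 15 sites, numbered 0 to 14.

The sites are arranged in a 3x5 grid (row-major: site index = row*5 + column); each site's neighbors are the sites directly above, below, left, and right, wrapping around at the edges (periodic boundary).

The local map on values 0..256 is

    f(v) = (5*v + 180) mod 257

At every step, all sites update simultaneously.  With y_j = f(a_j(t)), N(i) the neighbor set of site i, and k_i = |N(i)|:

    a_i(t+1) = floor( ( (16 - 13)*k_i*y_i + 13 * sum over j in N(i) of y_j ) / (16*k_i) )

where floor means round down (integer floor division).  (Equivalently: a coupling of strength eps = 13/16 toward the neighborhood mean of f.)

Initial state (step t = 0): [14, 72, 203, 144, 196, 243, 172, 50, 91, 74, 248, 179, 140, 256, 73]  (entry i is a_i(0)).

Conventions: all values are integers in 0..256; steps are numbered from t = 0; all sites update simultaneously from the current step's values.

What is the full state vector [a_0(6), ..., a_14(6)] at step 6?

Answer: [209, 124, 152, 133, 135, 186, 122, 136, 140, 151, 150, 128, 82, 118, 108]

Derivation:
t=0: [14, 72, 203, 144, 196, 243, 172, 50, 91, 74, 248, 179, 140, 256, 73]
t=1: [128, 101, 120, 145, 115, 108, 74, 115, 126, 86, 114, 66, 134, 112, 102]
t=2: [182, 102, 128, 129, 137, 123, 183, 78, 148, 152, 183, 153, 162, 129, 195]
t=3: [84, 104, 111, 80, 101, 78, 99, 108, 95, 111, 91, 140, 108, 121, 101]
t=4: [124, 152, 176, 123, 142, 130, 143, 186, 129, 150, 108, 157, 150, 121, 139]
t=5: [117, 108, 94, 48, 86, 116, 125, 90, 66, 98, 117, 170, 95, 71, 120]
t=6: [209, 124, 152, 133, 135, 186, 122, 136, 140, 151, 150, 128, 82, 118, 108]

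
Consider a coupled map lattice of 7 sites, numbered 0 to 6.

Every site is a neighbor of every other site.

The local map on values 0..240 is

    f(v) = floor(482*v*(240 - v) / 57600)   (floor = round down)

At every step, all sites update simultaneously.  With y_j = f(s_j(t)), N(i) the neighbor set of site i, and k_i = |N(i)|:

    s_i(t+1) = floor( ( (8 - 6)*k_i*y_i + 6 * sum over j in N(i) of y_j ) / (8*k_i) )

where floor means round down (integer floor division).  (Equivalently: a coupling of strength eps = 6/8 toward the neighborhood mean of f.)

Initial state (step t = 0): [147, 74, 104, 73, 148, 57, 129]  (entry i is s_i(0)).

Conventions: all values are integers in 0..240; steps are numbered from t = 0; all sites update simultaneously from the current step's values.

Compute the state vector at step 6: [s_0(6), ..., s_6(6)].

Simulating step by step:
t=0: [147, 74, 104, 73, 148, 57, 129]
t=1: [108, 107, 109, 107, 108, 105, 109]
t=2: [118, 118, 118, 118, 118, 118, 118]
t=3: [120, 120, 120, 120, 120, 120, 120]
t=4: [120, 120, 120, 120, 120, 120, 120]
t=5: [120, 120, 120, 120, 120, 120, 120]
t=6: [120, 120, 120, 120, 120, 120, 120]

Answer: [120, 120, 120, 120, 120, 120, 120]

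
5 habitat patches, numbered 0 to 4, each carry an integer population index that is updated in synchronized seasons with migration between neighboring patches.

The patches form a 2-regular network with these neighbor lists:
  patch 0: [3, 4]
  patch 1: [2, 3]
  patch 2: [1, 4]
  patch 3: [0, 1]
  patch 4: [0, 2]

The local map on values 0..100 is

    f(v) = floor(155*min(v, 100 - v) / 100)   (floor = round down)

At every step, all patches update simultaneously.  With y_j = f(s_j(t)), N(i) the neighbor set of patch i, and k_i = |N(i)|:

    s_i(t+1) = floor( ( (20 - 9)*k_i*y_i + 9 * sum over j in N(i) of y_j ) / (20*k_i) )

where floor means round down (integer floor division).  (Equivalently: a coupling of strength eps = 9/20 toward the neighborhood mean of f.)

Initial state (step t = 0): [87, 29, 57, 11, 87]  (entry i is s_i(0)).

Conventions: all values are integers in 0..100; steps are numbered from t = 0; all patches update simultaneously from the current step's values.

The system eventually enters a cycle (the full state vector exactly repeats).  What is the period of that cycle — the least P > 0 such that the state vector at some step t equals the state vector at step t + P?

Simulating step by step:
t=0: [87, 29, 57, 11, 87]
t=1: [19, 42, 50, 23, 30]
t=2: [34, 60, 67, 40, 49]
t=3: [59, 59, 58, 59, 64]
t=4: [61, 63, 62, 63, 59]
t=5: [60, 57, 58, 57, 61]
t=6: [62, 65, 64, 65, 61]
t=7: [57, 54, 55, 54, 58]
t=8: [66, 70, 68, 69, 66]
t=9: [51, 47, 49, 48, 51]
t=10: [74, 73, 74, 73, 75]
t=11: [39, 40, 39, 40, 38]
t=12: [60, 61, 60, 61, 58]
t=13: [62, 60, 62, 60, 63]
t=14: [58, 61, 58, 61, 57]
t=15: [64, 61, 64, 61, 65]
t=16: [55, 58, 55, 58, 54]
t=17: [68, 65, 68, 65, 70]
t=18: [49, 52, 49, 52, 47]
t=19: [74, 74, 74, 74, 73]
t=20: [40, 40, 40, 40, 40]
t=21: [62, 62, 62, 62, 62]
t=22: [58, 58, 58, 58, 58]
t=23: [65, 65, 65, 65, 65]
t=24: [54, 54, 54, 54, 54]
t=25: [71, 71, 71, 71, 71]
t=26: [44, 44, 44, 44, 44]
t=27: [68, 68, 68, 68, 68]
t=28: [49, 49, 49, 49, 49]
t=29: [75, 75, 75, 75, 75]
t=30: [38, 38, 38, 38, 38]
t=31: [58, 58, 58, 58, 58]

Answer: 9
Key observation: The state at step 22, [58, 58, 58, 58, 58], reappears at step 31 — and no state repeats earlier — so the cycle the system enters has period 9.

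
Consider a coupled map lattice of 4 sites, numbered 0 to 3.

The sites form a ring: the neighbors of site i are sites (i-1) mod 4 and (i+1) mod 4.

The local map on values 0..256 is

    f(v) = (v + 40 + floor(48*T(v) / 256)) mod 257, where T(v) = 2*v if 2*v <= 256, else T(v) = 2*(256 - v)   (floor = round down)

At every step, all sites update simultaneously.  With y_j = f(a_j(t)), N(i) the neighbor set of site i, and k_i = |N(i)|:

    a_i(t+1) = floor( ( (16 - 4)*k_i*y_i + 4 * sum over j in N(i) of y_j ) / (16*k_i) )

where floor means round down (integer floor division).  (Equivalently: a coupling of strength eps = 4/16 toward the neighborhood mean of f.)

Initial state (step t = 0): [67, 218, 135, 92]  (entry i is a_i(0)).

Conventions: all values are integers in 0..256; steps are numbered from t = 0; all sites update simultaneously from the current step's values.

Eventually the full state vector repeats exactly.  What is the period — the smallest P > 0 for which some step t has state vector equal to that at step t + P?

Simulating step by step:
t=0: [67, 218, 135, 92]
t=1: [121, 55, 187, 168]
t=2: [199, 143, 233, 238]
t=3: [33, 172, 49, 23]
t=4: [103, 206, 119, 77]
t=5: [154, 53, 171, 156]
t=6: [217, 143, 224, 234]
t=7: [41, 172, 45, 22]
t=8: [111, 206, 114, 77]
t=9: [163, 53, 166, 157]
t=10: [221, 143, 222, 235]
t=11: [44, 173, 44, 23]
t=12: [114, 208, 114, 78]
t=13: [166, 55, 166, 159]
t=14: [223, 146, 223, 236]
t=15: [45, 174, 45, 24]
t=16: [115, 208, 115, 80]
t=17: [168, 56, 168, 162]
t=18: [225, 148, 225, 238]
t=19: [46, 175, 46, 25]
t=20: [117, 209, 117, 81]
t=21: [170, 56, 170, 163]
t=22: [225, 148, 225, 238]

Answer: 4
Key observation: The state at step 18, [225, 148, 225, 238], reappears at step 22 — and no state repeats earlier — so the cycle the system enters has period 4.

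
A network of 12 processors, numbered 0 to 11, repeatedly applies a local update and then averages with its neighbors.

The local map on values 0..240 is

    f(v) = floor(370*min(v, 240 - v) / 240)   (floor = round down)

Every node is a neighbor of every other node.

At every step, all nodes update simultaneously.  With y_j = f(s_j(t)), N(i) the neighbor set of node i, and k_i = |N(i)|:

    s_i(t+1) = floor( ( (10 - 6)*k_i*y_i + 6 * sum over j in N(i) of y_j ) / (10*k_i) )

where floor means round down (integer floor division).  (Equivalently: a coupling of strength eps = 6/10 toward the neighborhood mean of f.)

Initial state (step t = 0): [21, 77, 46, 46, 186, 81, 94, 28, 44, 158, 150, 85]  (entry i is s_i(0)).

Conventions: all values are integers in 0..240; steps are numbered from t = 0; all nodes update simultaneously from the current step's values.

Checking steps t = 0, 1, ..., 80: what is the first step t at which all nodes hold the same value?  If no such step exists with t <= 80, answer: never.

Answer: 8
Key observation: Synchronization is absorbing here: once all nodes are equal they stay equal, and step 8 is the first all-equal step.

Derivation:
t=0: [21, 77, 46, 46, 186, 81, 94, 28, 44, 158, 150, 85]  (not all equal)
t=1: [73, 103, 86, 86, 91, 105, 112, 77, 85, 106, 110, 107]  (not all equal)
t=2: [134, 150, 141, 141, 143, 151, 154, 136, 140, 151, 153, 152]  (not all equal)
t=3: [151, 142, 147, 147, 146, 142, 140, 150, 148, 142, 141, 141]  (not all equal)
t=4: [143, 148, 145, 145, 145, 148, 149, 143, 144, 148, 148, 148]  (not all equal)
t=5: [145, 143, 144, 144, 144, 143, 142, 145, 145, 143, 143, 143]  (not all equal)
t=6: [147, 148, 148, 148, 148, 148, 149, 147, 147, 148, 148, 148]  (not all equal)
t=7: [141, 141, 141, 141, 141, 141, 140, 141, 141, 141, 141, 141]  (not all equal)
t=8: [152, 152, 152, 152, 152, 152, 152, 152, 152, 152, 152, 152]  (all equal)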